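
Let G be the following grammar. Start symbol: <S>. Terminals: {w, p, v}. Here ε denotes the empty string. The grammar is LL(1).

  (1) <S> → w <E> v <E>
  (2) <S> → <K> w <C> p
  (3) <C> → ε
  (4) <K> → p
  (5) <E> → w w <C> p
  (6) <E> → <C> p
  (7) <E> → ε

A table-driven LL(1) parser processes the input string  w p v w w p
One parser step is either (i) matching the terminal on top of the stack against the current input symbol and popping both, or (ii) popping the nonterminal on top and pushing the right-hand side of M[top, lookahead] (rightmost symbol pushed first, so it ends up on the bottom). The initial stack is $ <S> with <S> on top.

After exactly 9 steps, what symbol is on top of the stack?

<C>

     Stack          Input          Action
  1  $ <S>          w p v w w p $  expand <S> → w <E> v <E>
  2  $ <E> v <E> w  w p v w w p $  match w
  3  $ <E> v <E>    p v w w p $    expand <E> → <C> p
  4  $ <E> v p <C>  p v w w p $    expand <C> → ε
  5  $ <E> v p      p v w w p $    match p
  6  $ <E> v        v w w p $      match v
  7  $ <E>          w w p $        expand <E> → w w <C> p
  8  $ p <C> w w    w w p $        match w
  9  $ p <C> w      w p $          match w
Stack after step 9: $ p <C> (top = <C>).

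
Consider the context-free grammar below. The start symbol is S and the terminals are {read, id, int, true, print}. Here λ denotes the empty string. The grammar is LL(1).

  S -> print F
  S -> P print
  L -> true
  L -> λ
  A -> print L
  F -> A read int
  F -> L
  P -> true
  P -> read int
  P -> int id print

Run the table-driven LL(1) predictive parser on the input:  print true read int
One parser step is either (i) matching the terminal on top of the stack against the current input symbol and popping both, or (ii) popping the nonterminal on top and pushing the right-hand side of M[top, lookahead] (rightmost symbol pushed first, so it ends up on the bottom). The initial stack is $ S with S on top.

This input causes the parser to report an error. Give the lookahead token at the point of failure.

read

step 1: stack=$ S  input=print true read int $  — expand S -> print F
step 2: stack=$ F print  input=print true read int $  — match print
step 3: stack=$ F  input=true read int $  — expand F -> L
step 4: stack=$ L  input=true read int $  — expand L -> true
step 5: stack=$ true  input=true read int $  — match true
step 6: stack=$  input=read int $  — error: stack empty but input remains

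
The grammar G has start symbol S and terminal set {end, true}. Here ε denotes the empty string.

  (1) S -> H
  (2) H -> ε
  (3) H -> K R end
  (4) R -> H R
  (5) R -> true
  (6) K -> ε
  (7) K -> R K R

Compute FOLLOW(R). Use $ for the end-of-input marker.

FIRST(S) = {ε, true}  (via H)
FIRST(H) = {ε, true}  (via K R end)
FIRST(R) = {true}  (via H R)
FIRST(K) = {ε, true}  (via R K R)
FOLLOW(S) includes $ since S is the start symbol.
FOLLOW(S): S appears on no right-hand side. Thus FOLLOW(S) = {$}.
FOLLOW(H): in S->H, the suffix after H is empty, so FOLLOW(H) ⊇ FOLLOW(S) = {$}; in R->H R, H is followed by R with FIRST {true}. Thus FOLLOW(H) = {$, true}.
FOLLOW(K): in H->K R end, K is followed by R end with FIRST {true}; in K->R K R, K is followed by R with FIRST {true}. Thus FOLLOW(K) = {true}.
FOLLOW(R): in H->K R end, R is followed by end with FIRST {end}; in R->H R, the suffix after R is empty (adds nothing new); in K->R K R (occurrence 1), R is followed by K R with FIRST {true}; in K->R K R (occurrence 2), the suffix after R is empty, so FOLLOW(R) ⊇ FOLLOW(K) = {true}. Thus FOLLOW(R) = {end, true}.

{end, true}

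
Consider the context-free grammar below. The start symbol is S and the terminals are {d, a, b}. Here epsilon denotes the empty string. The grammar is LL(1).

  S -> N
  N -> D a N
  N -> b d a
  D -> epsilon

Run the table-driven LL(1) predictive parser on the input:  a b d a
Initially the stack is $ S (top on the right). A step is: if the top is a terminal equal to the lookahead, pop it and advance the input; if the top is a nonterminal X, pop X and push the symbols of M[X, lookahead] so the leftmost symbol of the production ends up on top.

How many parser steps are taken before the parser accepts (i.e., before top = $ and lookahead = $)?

step 1: stack=$ S  input=a b d a $  — expand S -> N
step 2: stack=$ N  input=a b d a $  — expand N -> D a N
step 3: stack=$ N a D  input=a b d a $  — expand D -> epsilon
step 4: stack=$ N a  input=a b d a $  — match a
step 5: stack=$ N  input=b d a $  — expand N -> b d a
step 6: stack=$ a d b  input=b d a $  — match b
step 7: stack=$ a d  input=d a $  — match d
step 8: stack=$ a  input=a $  — match a
Accept reached after 8 steps.

8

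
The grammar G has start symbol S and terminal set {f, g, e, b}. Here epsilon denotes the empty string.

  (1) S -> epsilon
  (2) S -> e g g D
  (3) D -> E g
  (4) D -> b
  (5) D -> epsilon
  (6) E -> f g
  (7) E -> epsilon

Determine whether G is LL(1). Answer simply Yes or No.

FIRST(S) = {epsilon, e}
FIRST(D) = {epsilon, b, f, g}
FIRST(E) = {epsilon, f}
FOLLOW(S) = {$}
FOLLOW(D) = {$}
FOLLOW(E) = {g}
Each cell of M receives at most one production.

Yes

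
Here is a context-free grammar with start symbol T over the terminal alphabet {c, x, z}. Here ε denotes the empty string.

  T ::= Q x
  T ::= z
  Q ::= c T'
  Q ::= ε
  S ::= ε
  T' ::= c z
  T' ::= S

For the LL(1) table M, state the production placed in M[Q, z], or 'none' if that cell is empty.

FIRST(Q): from Q::=c T' we get {c}; from Q::=ε we get {ε}. So FIRST(Q) = {ε, c}.
FIRST(S): from S::=ε we get {ε}. So FIRST(S) = {ε}.
FIRST(T): from T::=Q x we get {c, x}; from T::=z we get {z}. So FIRST(T) = {c, x, z}.
FIRST(T'): from T'::=c z we get {c}; from T'::=S we get {ε}. So FIRST(T') = {ε, c}.
FOLLOW(T) includes $ since T is the start symbol.
FOLLOW(Q): in T::=Q x, Q is followed by x with FIRST {x}. Thus FOLLOW(Q) = {x}.
For Q ::= c T': FIRST(c T') = {c}, so it goes in M[Q, t] for t ∈ {c}.
For Q ::= ε: FIRST(ε) = {ε}, so it goes in M[Q, t] for t ∈ {}; since ε ∈ FIRST, also for every t ∈ FOLLOW(Q) = {x}.
None of these place a production in M[Q, z].

none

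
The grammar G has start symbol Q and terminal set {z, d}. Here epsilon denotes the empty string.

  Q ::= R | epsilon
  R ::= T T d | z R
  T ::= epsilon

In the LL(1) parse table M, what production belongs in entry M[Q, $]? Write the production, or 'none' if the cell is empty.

Q ::= epsilon

FIRST(T) = {epsilon}
FIRST(R) = {d, z}  (via T T d)
FIRST(Q) = {epsilon, d, z}  (via R)
FOLLOW(Q) includes $ since Q is the start symbol.
FOLLOW(Q): Q appears on no right-hand side. Thus FOLLOW(Q) = {$}.
For Q ::= R: FIRST(R) = {d, z}, so it goes in M[Q, t] for t ∈ {d, z}.
For Q ::= epsilon: FIRST(epsilon) = {epsilon}, so it goes in M[Q, t] for t ∈ {}; since epsilon ∈ FIRST, also for every t ∈ FOLLOW(Q) = {$}.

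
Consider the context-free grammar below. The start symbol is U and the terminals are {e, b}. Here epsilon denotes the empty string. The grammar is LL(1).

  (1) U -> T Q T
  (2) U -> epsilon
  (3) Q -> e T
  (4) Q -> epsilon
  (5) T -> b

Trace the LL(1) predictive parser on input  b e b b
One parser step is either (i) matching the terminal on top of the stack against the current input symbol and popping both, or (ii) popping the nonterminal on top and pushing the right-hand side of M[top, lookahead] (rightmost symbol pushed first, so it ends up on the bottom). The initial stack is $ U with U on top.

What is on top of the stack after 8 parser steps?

b

step 1: stack=$ U  input=b e b b $  — expand U -> T Q T
step 2: stack=$ T Q T  input=b e b b $  — expand T -> b
step 3: stack=$ T Q b  input=b e b b $  — match b
step 4: stack=$ T Q  input=e b b $  — expand Q -> e T
step 5: stack=$ T T e  input=e b b $  — match e
step 6: stack=$ T T  input=b b $  — expand T -> b
step 7: stack=$ T b  input=b b $  — match b
step 8: stack=$ T  input=b $  — expand T -> b
Stack after step 8: $ b (top = b).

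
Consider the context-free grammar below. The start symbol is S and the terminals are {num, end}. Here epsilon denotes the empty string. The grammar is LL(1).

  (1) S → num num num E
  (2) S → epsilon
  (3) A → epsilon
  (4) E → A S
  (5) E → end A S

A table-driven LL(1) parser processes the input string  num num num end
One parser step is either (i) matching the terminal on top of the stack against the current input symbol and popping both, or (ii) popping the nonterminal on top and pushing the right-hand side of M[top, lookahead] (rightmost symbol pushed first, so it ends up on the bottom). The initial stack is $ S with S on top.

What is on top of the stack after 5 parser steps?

     Stack            Input              Action
  1  $ S              num num num end $  expand S → num num num E
  2  $ E num num num  num num num end $  match num
  3  $ E num num      num num end $      match num
  4  $ E num          num end $          match num
  5  $ E              end $              expand E → end A S
Stack after step 5: $ S A end (top = end).

end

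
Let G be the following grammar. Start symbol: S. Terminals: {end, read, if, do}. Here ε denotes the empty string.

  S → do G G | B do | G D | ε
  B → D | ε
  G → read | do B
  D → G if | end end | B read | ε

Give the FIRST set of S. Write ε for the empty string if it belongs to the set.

FIRST(G): from G→read we get {read}; from G→do B we get {do}. So FIRST(G) = {do, read}.
FIRST(S): from S→do G G we get {do}; from S→B do we get {do, end, read}; from S→G D we get {do, read}; from S→ε we get {ε}. So FIRST(S) = {ε, do, end, read}.
FIRST(B): from B→D we get {ε, do, end, read}; from B→ε we get {ε}. So FIRST(B) = {ε, do, end, read}.
FIRST(D): from D→G if we get {do, read}; from D→end end we get {end}; from D→B read we get {do, end, read}; from D→ε we get {ε}. So FIRST(D) = {ε, do, end, read}.

{ε, do, end, read}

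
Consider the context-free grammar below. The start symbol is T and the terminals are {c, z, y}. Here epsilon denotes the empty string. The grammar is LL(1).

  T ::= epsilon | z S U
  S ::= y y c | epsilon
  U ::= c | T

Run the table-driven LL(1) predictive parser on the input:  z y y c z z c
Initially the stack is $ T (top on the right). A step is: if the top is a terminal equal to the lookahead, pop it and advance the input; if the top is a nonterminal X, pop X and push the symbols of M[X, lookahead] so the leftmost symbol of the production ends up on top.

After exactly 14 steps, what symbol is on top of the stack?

U

step 1: stack=$ T  input=z y y c z z c $  — expand T ::= z S U
step 2: stack=$ U S z  input=z y y c z z c $  — match z
step 3: stack=$ U S  input=y y c z z c $  — expand S ::= y y c
step 4: stack=$ U c y y  input=y y c z z c $  — match y
step 5: stack=$ U c y  input=y c z z c $  — match y
step 6: stack=$ U c  input=c z z c $  — match c
step 7: stack=$ U  input=z z c $  — expand U ::= T
step 8: stack=$ T  input=z z c $  — expand T ::= z S U
step 9: stack=$ U S z  input=z z c $  — match z
step 10: stack=$ U S  input=z c $  — expand S ::= epsilon
step 11: stack=$ U  input=z c $  — expand U ::= T
step 12: stack=$ T  input=z c $  — expand T ::= z S U
step 13: stack=$ U S z  input=z c $  — match z
step 14: stack=$ U S  input=c $  — expand S ::= epsilon
Stack after step 14: $ U (top = U).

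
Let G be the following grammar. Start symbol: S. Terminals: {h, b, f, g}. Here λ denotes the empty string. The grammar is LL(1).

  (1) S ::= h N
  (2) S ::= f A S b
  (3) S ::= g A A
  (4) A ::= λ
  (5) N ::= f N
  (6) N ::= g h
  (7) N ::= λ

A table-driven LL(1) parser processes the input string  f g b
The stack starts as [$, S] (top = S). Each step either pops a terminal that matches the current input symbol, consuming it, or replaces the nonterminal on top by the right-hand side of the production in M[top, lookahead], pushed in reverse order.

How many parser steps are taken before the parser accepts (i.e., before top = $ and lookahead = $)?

8

step 1: stack=$ S  input=f g b $  — expand S ::= f A S b
step 2: stack=$ b S A f  input=f g b $  — match f
step 3: stack=$ b S A  input=g b $  — expand A ::= λ
step 4: stack=$ b S  input=g b $  — expand S ::= g A A
step 5: stack=$ b A A g  input=g b $  — match g
step 6: stack=$ b A A  input=b $  — expand A ::= λ
step 7: stack=$ b A  input=b $  — expand A ::= λ
step 8: stack=$ b  input=b $  — match b
Accept reached after 8 steps.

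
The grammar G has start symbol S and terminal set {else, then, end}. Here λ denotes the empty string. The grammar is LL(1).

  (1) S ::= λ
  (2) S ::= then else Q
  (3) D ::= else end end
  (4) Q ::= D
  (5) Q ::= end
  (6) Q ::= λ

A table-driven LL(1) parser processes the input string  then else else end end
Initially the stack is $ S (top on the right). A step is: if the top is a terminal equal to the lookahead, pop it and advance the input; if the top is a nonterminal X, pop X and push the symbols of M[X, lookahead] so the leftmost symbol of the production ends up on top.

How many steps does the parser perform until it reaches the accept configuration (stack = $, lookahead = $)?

8

step 1: stack=$ S  input=then else else end end $  — expand S ::= then else Q
step 2: stack=$ Q else then  input=then else else end end $  — match then
step 3: stack=$ Q else  input=else else end end $  — match else
step 4: stack=$ Q  input=else end end $  — expand Q ::= D
step 5: stack=$ D  input=else end end $  — expand D ::= else end end
step 6: stack=$ end end else  input=else end end $  — match else
step 7: stack=$ end end  input=end end $  — match end
step 8: stack=$ end  input=end $  — match end
Accept reached after 8 steps.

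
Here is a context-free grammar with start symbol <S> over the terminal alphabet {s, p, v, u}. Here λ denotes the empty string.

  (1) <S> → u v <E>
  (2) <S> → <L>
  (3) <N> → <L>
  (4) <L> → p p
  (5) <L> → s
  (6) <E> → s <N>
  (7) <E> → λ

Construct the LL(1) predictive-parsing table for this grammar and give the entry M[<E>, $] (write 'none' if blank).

FIRST(<L>) = {p, s}
FIRST(<E>) = {λ, s}
FIRST(<S>) = {p, s, u}  (via <L>)
FIRST(<N>) = {p, s}  (via <L>)
FOLLOW(<S>) includes $ since <S> is the start symbol.
FOLLOW(<S>): <S> appears on no right-hand side. Thus FOLLOW(<S>) = {$}.
FOLLOW(<E>): in <S>→u v <E>, the suffix after <E> is empty, so FOLLOW(<E>) ⊇ FOLLOW(<S>) = {$}. Thus FOLLOW(<E>) = {$}.
For <E> → s <N>: FIRST(s <N>) = {s}, so it goes in M[<E>, t] for t ∈ {s}.
For <E> → λ: FIRST(λ) = {λ}, so it goes in M[<E>, t] for t ∈ {}; since λ ∈ FIRST, also for every t ∈ FOLLOW(<E>) = {$}.

<E> → λ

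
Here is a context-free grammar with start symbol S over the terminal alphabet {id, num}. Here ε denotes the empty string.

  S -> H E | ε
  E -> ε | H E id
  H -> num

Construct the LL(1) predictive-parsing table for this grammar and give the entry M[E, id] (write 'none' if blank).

FIRST(H) = {num}
FIRST(S) = {ε, num}  (via H E)
FIRST(E) = {ε, num}  (via H E id)
FOLLOW(S) includes $ since S is the start symbol.
FOLLOW(S): S appears on no right-hand side. Thus FOLLOW(S) = {$}.
FOLLOW(E): in S->H E, the suffix after E is empty, so FOLLOW(E) ⊇ FOLLOW(S) = {$}; in E->H E id, E is followed by id with FIRST {id}. Thus FOLLOW(E) = {$, id}.
For E -> ε: FIRST(ε) = {ε}, so it goes in M[E, t] for t ∈ {}; since ε ∈ FIRST, also for every t ∈ FOLLOW(E) = {$, id}.
For E -> H E id: FIRST(H E id) = {num}, so it goes in M[E, t] for t ∈ {num}.

E -> ε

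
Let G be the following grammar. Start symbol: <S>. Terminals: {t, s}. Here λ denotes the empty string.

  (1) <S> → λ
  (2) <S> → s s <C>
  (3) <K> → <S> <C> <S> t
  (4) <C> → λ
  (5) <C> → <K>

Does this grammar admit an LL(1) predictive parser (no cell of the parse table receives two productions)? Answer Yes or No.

No

FIRST(<S>) = {λ, s}
FIRST(<K>) = {s, t}
FIRST(<C>) = {λ, s, t}
FOLLOW(<S>) = {$, s, t}
FOLLOW(<K>) = {$, s, t}
FOLLOW(<C>) = {$, s, t}
Cell M[<C>, s] receives both <C> → λ and <C> → <K> — the grammar is not LL(1).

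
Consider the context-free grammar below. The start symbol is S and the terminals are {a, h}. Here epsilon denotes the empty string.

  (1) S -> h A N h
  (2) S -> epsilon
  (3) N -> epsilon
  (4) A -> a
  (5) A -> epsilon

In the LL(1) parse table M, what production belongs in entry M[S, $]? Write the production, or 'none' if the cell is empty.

S -> epsilon

FIRST(S) = {epsilon, h}
FIRST(N) = {epsilon}
FIRST(A) = {epsilon, a}
FOLLOW(S) includes $ since S is the start symbol.
FOLLOW(S): S appears on no right-hand side. Thus FOLLOW(S) = {$}.
For S -> h A N h: FIRST(h A N h) = {h}, so it goes in M[S, t] for t ∈ {h}.
For S -> epsilon: FIRST(epsilon) = {epsilon}, so it goes in M[S, t] for t ∈ {}; since epsilon ∈ FIRST, also for every t ∈ FOLLOW(S) = {$}.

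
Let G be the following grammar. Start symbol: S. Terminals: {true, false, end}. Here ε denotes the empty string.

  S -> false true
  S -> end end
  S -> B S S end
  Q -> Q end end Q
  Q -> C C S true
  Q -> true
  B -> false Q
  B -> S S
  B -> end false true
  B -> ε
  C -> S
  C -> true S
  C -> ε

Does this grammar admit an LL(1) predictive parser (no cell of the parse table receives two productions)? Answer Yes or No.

No

FIRST(S) = {end, false}
FIRST(Q) = {end, false, true}
FIRST(B) = {ε, end, false}
FIRST(C) = {ε, end, false, true}
FOLLOW(S) = {$, end, false, true}
FOLLOW(Q) = {end, false}
FOLLOW(B) = {end, false}
FOLLOW(C) = {end, false, true}
Cell M[B, end] receives both B -> S S and B -> end false true and B -> ε — the grammar is not LL(1).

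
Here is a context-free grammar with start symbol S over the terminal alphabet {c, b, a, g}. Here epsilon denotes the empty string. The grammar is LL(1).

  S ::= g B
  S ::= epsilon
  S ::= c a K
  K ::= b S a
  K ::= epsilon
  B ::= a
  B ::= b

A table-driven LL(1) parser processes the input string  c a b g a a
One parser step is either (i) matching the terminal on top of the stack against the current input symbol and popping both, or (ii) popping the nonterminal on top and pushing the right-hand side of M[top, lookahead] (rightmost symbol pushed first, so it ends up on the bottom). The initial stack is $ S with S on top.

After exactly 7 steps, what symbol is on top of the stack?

B

     Stack    Input          Action
  1  $ S      c a b g a a $  expand S ::= c a K
  2  $ K a c  c a b g a a $  match c
  3  $ K a    a b g a a $    match a
  4  $ K      b g a a $      expand K ::= b S a
  5  $ a S b  b g a a $      match b
  6  $ a S    g a a $        expand S ::= g B
  7  $ a B g  g a a $        match g
Stack after step 7: $ a B (top = B).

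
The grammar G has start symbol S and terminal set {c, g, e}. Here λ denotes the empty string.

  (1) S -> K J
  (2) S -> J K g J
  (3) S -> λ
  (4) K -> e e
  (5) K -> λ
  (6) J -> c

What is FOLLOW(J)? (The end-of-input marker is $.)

{$, e, g}

FIRST(K): from K->e e we get {e}; from K->λ we get {λ}. So FIRST(K) = {λ, e}.
FIRST(J): from J->c we get {c}. So FIRST(J) = {c}.
FIRST(S): from S->K J we get {c, e}; from S->J K g J we get {c}; from S->λ we get {λ}. So FIRST(S) = {λ, c, e}.
FOLLOW(S) includes $ since S is the start symbol.
FOLLOW(S): S appears on no right-hand side. Thus FOLLOW(S) = {$}.
FOLLOW(K): in S->K J, K is followed by J with FIRST {c}; in S->J K g J, K is followed by g J with FIRST {g}. Thus FOLLOW(K) = {c, g}.
FOLLOW(J): in S->K J, the suffix after J is empty, so FOLLOW(J) ⊇ FOLLOW(S) = {$}; in S->J K g J (occurrence 1), J is followed by K g J with FIRST {e, g}; in S->J K g J (occurrence 2), the suffix after J is empty, so FOLLOW(J) ⊇ FOLLOW(S) = {$}. Thus FOLLOW(J) = {$, e, g}.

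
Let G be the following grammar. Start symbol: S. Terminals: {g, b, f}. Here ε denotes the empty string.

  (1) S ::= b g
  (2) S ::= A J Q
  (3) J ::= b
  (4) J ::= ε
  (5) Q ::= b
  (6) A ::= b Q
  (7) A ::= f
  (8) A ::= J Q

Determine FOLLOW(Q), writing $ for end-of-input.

FIRST(J) = {ε, b}
FIRST(Q) = {b}
FIRST(A) = {b, f}  (via J Q)
FIRST(S) = {b, f}  (via A J Q)
FOLLOW(S) includes $ since S is the start symbol.
FOLLOW(S): S appears on no right-hand side. Thus FOLLOW(S) = {$}.
FOLLOW(J): in S::=A J Q, J is followed by Q with FIRST {b}; in A::=J Q, J is followed by Q with FIRST {b}. Thus FOLLOW(J) = {b}.
FOLLOW(A): in S::=A J Q, A is followed by J Q with FIRST {b}. Thus FOLLOW(A) = {b}.
FOLLOW(Q): in S::=A J Q, the suffix after Q is empty, so FOLLOW(Q) ⊇ FOLLOW(S) = {$}; in A::=b Q, the suffix after Q is empty, so FOLLOW(Q) ⊇ FOLLOW(A) = {b}; in A::=J Q, the suffix after Q is empty, so FOLLOW(Q) ⊇ FOLLOW(A) = {b}. Thus FOLLOW(Q) = {$, b}.

{$, b}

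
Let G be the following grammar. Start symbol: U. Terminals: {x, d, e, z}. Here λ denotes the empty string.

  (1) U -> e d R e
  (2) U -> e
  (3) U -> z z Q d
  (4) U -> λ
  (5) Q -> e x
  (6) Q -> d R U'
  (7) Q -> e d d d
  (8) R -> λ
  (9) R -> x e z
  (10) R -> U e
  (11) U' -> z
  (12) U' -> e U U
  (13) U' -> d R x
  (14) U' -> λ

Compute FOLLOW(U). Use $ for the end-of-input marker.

{$, d, e, z}

FIRST(U): from U->e d R e we get {e}; from U->e we get {e}; from U->z z Q d we get {z}; from U->λ we get {λ}. So FIRST(U) = {λ, e, z}.
FIRST(Q): from Q->e x we get {e}; from Q->d R U' we get {d}; from Q->e d d d we get {e}. So FIRST(Q) = {d, e}.
FIRST(U'): from U'->z we get {z}; from U'->e U U we get {e}; from U'->d R x we get {d}; from U'->λ we get {λ}. So FIRST(U') = {λ, d, e, z}.
FIRST(R): from R->λ we get {λ}; from R->x e z we get {x}; from R->U e we get {e, z}. So FIRST(R) = {λ, e, x, z}.
FOLLOW(U) includes $ since U is the start symbol.
FOLLOW(Q): in U->z z Q d, Q is followed by d with FIRST {d}. Thus FOLLOW(Q) = {d}.
FOLLOW(R): in U->e d R e, R is followed by e with FIRST {e}; in Q->d R U', R is followed by U' with FIRST {λ, d, e, z}; in Q->d R U', the suffix after R is nullable, so FOLLOW(R) ⊇ FOLLOW(Q) = {d}; in U'->d R x, R is followed by x with FIRST {x}. Thus FOLLOW(R) = {d, e, x, z}.
FOLLOW(U'): in Q->d R U', the suffix after U' is empty, so FOLLOW(U') ⊇ FOLLOW(Q) = {d}. Thus FOLLOW(U') = {d}.
FOLLOW(U): in R->U e, U is followed by e with FIRST {e}; in U'->e U U (occurrence 1), U is followed by U with FIRST {λ, e, z}; in U'->e U U (occurrence 1), the suffix after U is nullable, so FOLLOW(U) ⊇ FOLLOW(U') = {d}; in U'->e U U (occurrence 2), the suffix after U is empty, so FOLLOW(U) ⊇ FOLLOW(U') = {d}. Thus FOLLOW(U) = {$, d, e, z}.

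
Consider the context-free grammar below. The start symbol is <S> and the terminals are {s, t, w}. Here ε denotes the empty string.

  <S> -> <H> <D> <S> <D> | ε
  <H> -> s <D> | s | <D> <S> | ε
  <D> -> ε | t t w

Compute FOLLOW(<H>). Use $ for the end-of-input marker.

{$, s, t}

FIRST(<D>): from <D>->ε we get {ε}; from <D>->t t w we get {t}. So FIRST(<D>) = {ε, t}.
FIRST(<S>): from <S>-><H> <D> <S> <D> we get {ε, s, t}; from <S>->ε we get {ε}. So FIRST(<S>) = {ε, s, t}.
FIRST(<H>): from <H>->s <D> we get {s}; from <H>->s we get {s}; from <H>-><D> <S> we get {ε, s, t}; from <H>->ε we get {ε}. So FIRST(<H>) = {ε, s, t}.
FOLLOW(<S>) includes $ since <S> is the start symbol.
FOLLOW(<S>): in <S>-><H> <D> <S> <D>, <S> is followed by <D> with FIRST {ε, t}; in <S>-><H> <D> <S> <D>, the suffix after <S> is nullable (adds nothing new); in <H>-><D> <S>, the suffix after <S> is empty, so FOLLOW(<S>) ⊇ FOLLOW(<H>) = {$, s, t}. Thus FOLLOW(<S>) = {$, s, t}.
FOLLOW(<H>): in <S>-><H> <D> <S> <D>, <H> is followed by <D> <S> <D> with FIRST {ε, s, t}; in <S>-><H> <D> <S> <D>, the suffix after <H> is nullable, so FOLLOW(<H>) ⊇ FOLLOW(<S>) = {$, s, t}. Thus FOLLOW(<H>) = {$, s, t}.
FOLLOW(<D>): in <S>-><H> <D> <S> <D> (occurrence 1), <D> is followed by <S> <D> with FIRST {ε, s, t}; in <S>-><H> <D> <S> <D> (occurrence 1), the suffix after <D> is nullable, so FOLLOW(<D>) ⊇ FOLLOW(<S>) = {$, s, t}; in <S>-><H> <D> <S> <D> (occurrence 2), the suffix after <D> is empty, so FOLLOW(<D>) ⊇ FOLLOW(<S>) = {$, s, t}; in <H>->s <D>, the suffix after <D> is empty, so FOLLOW(<D>) ⊇ FOLLOW(<H>) = {$, s, t}; in <H>-><D> <S>, <D> is followed by <S> with FIRST {ε, s, t}; in <H>-><D> <S>, the suffix after <D> is nullable, so FOLLOW(<D>) ⊇ FOLLOW(<H>) = {$, s, t}. Thus FOLLOW(<D>) = {$, s, t}.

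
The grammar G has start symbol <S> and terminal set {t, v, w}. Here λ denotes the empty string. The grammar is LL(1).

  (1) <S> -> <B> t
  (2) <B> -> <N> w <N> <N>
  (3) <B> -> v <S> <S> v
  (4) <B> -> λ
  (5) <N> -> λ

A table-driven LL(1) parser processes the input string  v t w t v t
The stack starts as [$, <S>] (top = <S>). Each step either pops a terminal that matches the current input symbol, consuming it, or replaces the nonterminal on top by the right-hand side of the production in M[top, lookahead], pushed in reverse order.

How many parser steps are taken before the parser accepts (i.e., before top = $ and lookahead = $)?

step 1: stack=$ <S>  input=v t w t v t $  — expand <S> -> <B> t
step 2: stack=$ t <B>  input=v t w t v t $  — expand <B> -> v <S> <S> v
step 3: stack=$ t v <S> <S> v  input=v t w t v t $  — match v
step 4: stack=$ t v <S> <S>  input=t w t v t $  — expand <S> -> <B> t
step 5: stack=$ t v <S> t <B>  input=t w t v t $  — expand <B> -> λ
step 6: stack=$ t v <S> t  input=t w t v t $  — match t
step 7: stack=$ t v <S>  input=w t v t $  — expand <S> -> <B> t
step 8: stack=$ t v t <B>  input=w t v t $  — expand <B> -> <N> w <N> <N>
step 9: stack=$ t v t <N> <N> w <N>  input=w t v t $  — expand <N> -> λ
step 10: stack=$ t v t <N> <N> w  input=w t v t $  — match w
step 11: stack=$ t v t <N> <N>  input=t v t $  — expand <N> -> λ
step 12: stack=$ t v t <N>  input=t v t $  — expand <N> -> λ
step 13: stack=$ t v t  input=t v t $  — match t
step 14: stack=$ t v  input=v t $  — match v
step 15: stack=$ t  input=t $  — match t
Accept reached after 15 steps.

15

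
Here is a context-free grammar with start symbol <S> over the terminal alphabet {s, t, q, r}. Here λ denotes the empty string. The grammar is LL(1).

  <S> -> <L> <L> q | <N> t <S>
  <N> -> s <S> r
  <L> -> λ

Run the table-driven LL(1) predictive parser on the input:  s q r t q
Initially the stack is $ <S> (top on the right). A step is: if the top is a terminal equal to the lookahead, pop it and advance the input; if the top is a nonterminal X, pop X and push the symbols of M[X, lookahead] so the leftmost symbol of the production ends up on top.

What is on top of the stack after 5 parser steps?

<L>

step 1: stack=$ <S>  input=s q r t q $  — expand <S> -> <N> t <S>
step 2: stack=$ <S> t <N>  input=s q r t q $  — expand <N> -> s <S> r
step 3: stack=$ <S> t r <S> s  input=s q r t q $  — match s
step 4: stack=$ <S> t r <S>  input=q r t q $  — expand <S> -> <L> <L> q
step 5: stack=$ <S> t r q <L> <L>  input=q r t q $  — expand <L> -> λ
Stack after step 5: $ <S> t r q <L> (top = <L>).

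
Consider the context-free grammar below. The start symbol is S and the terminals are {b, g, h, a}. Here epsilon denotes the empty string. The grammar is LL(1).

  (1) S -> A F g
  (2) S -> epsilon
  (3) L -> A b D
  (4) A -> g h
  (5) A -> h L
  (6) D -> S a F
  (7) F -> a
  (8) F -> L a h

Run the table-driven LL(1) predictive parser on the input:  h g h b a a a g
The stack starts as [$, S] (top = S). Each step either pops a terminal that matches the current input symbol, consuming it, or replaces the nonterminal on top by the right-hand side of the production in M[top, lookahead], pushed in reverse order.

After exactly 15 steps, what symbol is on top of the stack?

g

      Stack          Input              Action
   1  $ S            h g h b a a a g $  expand S -> A F g
   2  $ g F A        h g h b a a a g $  expand A -> h L
   3  $ g F L h      h g h b a a a g $  match h
   4  $ g F L        g h b a a a g $    expand L -> A b D
   5  $ g F D b A    g h b a a a g $    expand A -> g h
   6  $ g F D b h g  g h b a a a g $    match g
   7  $ g F D b h    h b a a a g $      match h
   8  $ g F D b      b a a a g $        match b
   9  $ g F D        a a a g $          expand D -> S a F
  10  $ g F F a S    a a a g $          expand S -> epsilon
  11  $ g F F a      a a a g $          match a
  12  $ g F F        a a g $            expand F -> a
  13  $ g F a        a a g $            match a
  14  $ g F          a g $              expand F -> a
  15  $ g a          a g $              match a
Stack after step 15: $ g (top = g).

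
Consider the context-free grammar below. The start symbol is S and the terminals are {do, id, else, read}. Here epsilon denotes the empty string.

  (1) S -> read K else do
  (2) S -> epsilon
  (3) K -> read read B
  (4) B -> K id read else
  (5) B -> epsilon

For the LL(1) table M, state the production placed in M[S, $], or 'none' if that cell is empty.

FIRST(S) = {epsilon, read}
FIRST(K) = {read}
FIRST(B) = {epsilon, read}  (via K id read else)
FOLLOW(S) includes $ since S is the start symbol.
FOLLOW(S): S appears on no right-hand side. Thus FOLLOW(S) = {$}.
For S -> read K else do: FIRST(read K else do) = {read}, so it goes in M[S, t] for t ∈ {read}.
For S -> epsilon: FIRST(epsilon) = {epsilon}, so it goes in M[S, t] for t ∈ {}; since epsilon ∈ FIRST, also for every t ∈ FOLLOW(S) = {$}.

S -> epsilon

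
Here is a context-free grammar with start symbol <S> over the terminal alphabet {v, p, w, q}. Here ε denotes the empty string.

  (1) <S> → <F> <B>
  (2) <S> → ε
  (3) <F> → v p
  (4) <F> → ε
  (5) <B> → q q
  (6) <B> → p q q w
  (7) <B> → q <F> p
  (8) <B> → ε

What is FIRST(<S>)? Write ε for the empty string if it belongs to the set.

{ε, p, q, v}

FIRST(<F>): from <F>→v p we get {v}; from <F>→ε we get {ε}. So FIRST(<F>) = {ε, v}.
FIRST(<B>): from <B>→q q we get {q}; from <B>→p q q w we get {p}; from <B>→q <F> p we get {q}; from <B>→ε we get {ε}. So FIRST(<B>) = {ε, p, q}.
FIRST(<S>): from <S>→<F> <B> we get {ε, p, q, v}; from <S>→ε we get {ε}. So FIRST(<S>) = {ε, p, q, v}.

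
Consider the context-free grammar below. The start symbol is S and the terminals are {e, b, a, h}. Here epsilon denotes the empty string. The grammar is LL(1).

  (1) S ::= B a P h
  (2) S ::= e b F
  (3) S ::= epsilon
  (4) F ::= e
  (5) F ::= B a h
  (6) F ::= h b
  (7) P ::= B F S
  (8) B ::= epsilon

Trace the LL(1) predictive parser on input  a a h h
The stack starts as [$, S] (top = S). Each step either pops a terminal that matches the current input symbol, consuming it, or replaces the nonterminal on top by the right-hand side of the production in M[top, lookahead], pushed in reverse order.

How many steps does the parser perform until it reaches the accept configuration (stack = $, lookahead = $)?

step 1: stack=$ S  input=a a h h $  — expand S ::= B a P h
step 2: stack=$ h P a B  input=a a h h $  — expand B ::= epsilon
step 3: stack=$ h P a  input=a a h h $  — match a
step 4: stack=$ h P  input=a h h $  — expand P ::= B F S
step 5: stack=$ h S F B  input=a h h $  — expand B ::= epsilon
step 6: stack=$ h S F  input=a h h $  — expand F ::= B a h
step 7: stack=$ h S h a B  input=a h h $  — expand B ::= epsilon
step 8: stack=$ h S h a  input=a h h $  — match a
step 9: stack=$ h S h  input=h h $  — match h
step 10: stack=$ h S  input=h $  — expand S ::= epsilon
step 11: stack=$ h  input=h $  — match h
Accept reached after 11 steps.

11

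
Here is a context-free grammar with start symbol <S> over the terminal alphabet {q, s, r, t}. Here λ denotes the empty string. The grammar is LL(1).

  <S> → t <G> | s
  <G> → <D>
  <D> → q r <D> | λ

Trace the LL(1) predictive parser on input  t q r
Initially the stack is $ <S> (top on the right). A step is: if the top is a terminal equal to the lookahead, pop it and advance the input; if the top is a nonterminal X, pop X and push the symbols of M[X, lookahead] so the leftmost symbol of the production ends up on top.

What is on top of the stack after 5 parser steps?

step 1: stack=$ <S>  input=t q r $  — expand <S> → t <G>
step 2: stack=$ <G> t  input=t q r $  — match t
step 3: stack=$ <G>  input=q r $  — expand <G> → <D>
step 4: stack=$ <D>  input=q r $  — expand <D> → q r <D>
step 5: stack=$ <D> r q  input=q r $  — match q
Stack after step 5: $ <D> r (top = r).

r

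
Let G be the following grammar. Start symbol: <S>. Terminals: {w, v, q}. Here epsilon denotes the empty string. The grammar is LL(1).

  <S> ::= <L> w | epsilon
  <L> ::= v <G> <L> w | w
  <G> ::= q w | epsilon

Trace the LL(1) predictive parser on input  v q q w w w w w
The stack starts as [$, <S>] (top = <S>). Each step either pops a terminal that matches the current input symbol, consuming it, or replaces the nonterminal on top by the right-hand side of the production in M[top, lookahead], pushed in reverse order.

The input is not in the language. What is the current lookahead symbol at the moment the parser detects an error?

q

step 1: stack=$ <S>  input=v q q w w w w w $  — expand <S> ::= <L> w
step 2: stack=$ w <L>  input=v q q w w w w w $  — expand <L> ::= v <G> <L> w
step 3: stack=$ w w <L> <G> v  input=v q q w w w w w $  — match v
step 4: stack=$ w w <L> <G>  input=q q w w w w w $  — expand <G> ::= q w
step 5: stack=$ w w <L> w q  input=q q w w w w w $  — match q
step 6: stack=$ w w <L> w  input=q w w w w w $  — error: top is terminal w but lookahead is q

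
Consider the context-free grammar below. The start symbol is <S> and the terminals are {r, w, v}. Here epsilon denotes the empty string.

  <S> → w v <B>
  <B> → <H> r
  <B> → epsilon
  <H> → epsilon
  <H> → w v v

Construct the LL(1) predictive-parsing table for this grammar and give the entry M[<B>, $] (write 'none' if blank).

<B> → epsilon

FIRST(<S>): from <S>→w v <B> we get {w}. So FIRST(<S>) = {w}.
FIRST(<H>): from <H>→epsilon we get {epsilon}; from <H>→w v v we get {w}. So FIRST(<H>) = {epsilon, w}.
FIRST(<B>): from <B>→<H> r we get {r, w}; from <B>→epsilon we get {epsilon}. So FIRST(<B>) = {epsilon, r, w}.
FOLLOW(<S>) includes $ since <S> is the start symbol.
FOLLOW(<S>): <S> appears on no right-hand side. Thus FOLLOW(<S>) = {$}.
FOLLOW(<B>): in <S>→w v <B>, the suffix after <B> is empty, so FOLLOW(<B>) ⊇ FOLLOW(<S>) = {$}. Thus FOLLOW(<B>) = {$}.
For <B> → <H> r: FIRST(<H> r) = {r, w}, so it goes in M[<B>, t] for t ∈ {r, w}.
For <B> → epsilon: FIRST(epsilon) = {epsilon}, so it goes in M[<B>, t] for t ∈ {}; since epsilon ∈ FIRST, also for every t ∈ FOLLOW(<B>) = {$}.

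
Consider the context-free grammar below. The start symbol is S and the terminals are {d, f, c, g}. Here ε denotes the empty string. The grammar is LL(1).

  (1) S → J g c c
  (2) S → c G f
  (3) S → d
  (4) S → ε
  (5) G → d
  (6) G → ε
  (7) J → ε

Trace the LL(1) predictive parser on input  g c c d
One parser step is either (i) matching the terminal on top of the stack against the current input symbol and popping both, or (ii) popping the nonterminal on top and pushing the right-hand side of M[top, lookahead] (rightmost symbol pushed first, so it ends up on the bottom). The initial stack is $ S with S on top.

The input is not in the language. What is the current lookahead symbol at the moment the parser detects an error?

d

step 1: stack=$ S  input=g c c d $  — expand S → J g c c
step 2: stack=$ c c g J  input=g c c d $  — expand J → ε
step 3: stack=$ c c g  input=g c c d $  — match g
step 4: stack=$ c c  input=c c d $  — match c
step 5: stack=$ c  input=c d $  — match c
step 6: stack=$  input=d $  — error: stack empty but input remains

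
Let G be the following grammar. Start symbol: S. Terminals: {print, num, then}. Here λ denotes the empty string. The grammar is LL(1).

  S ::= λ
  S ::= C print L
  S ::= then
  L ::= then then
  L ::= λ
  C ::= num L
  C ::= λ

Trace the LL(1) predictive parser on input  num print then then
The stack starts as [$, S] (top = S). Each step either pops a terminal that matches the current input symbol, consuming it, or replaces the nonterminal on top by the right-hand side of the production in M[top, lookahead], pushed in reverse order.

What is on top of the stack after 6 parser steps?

then

step 1: stack=$ S  input=num print then then $  — expand S ::= C print L
step 2: stack=$ L print C  input=num print then then $  — expand C ::= num L
step 3: stack=$ L print L num  input=num print then then $  — match num
step 4: stack=$ L print L  input=print then then $  — expand L ::= λ
step 5: stack=$ L print  input=print then then $  — match print
step 6: stack=$ L  input=then then $  — expand L ::= then then
Stack after step 6: $ then then (top = then).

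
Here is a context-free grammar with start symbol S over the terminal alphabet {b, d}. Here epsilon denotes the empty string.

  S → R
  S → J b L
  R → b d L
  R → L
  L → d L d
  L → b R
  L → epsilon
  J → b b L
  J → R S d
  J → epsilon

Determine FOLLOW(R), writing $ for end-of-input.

{$, b, d}

FIRST(L): from L→d L d we get {d}; from L→b R we get {b}; from L→epsilon we get {epsilon}. So FIRST(L) = {epsilon, b, d}.
FIRST(R): from R→b d L we get {b}; from R→L we get {epsilon, b, d}. So FIRST(R) = {epsilon, b, d}.
FIRST(S): from S→R we get {epsilon, b, d}; from S→J b L we get {b, d}. So FIRST(S) = {epsilon, b, d}.
FIRST(J): from J→b b L we get {b}; from J→R S d we get {b, d}; from J→epsilon we get {epsilon}. So FIRST(J) = {epsilon, b, d}.
FOLLOW(S) includes $ since S is the start symbol.
FOLLOW(S): in J→R S d, S is followed by d with FIRST {d}. Thus FOLLOW(S) = {$, d}.
FOLLOW(J): in S→J b L, J is followed by b L with FIRST {b}. Thus FOLLOW(J) = {b}.
FOLLOW(R): in S→R, the suffix after R is empty, so FOLLOW(R) ⊇ FOLLOW(S) = {$, d}; in L→b R, the suffix after R is empty, so FOLLOW(R) ⊇ FOLLOW(L) = {$, b, d}; in J→R S d, R is followed by S d with FIRST {b, d}. Thus FOLLOW(R) = {$, b, d}.
FOLLOW(L): in S→J b L, the suffix after L is empty, so FOLLOW(L) ⊇ FOLLOW(S) = {$, d}; in R→b d L, the suffix after L is empty, so FOLLOW(L) ⊇ FOLLOW(R) = {$, b, d}; in R→L, the suffix after L is empty, so FOLLOW(L) ⊇ FOLLOW(R) = {$, b, d}; in L→d L d, L is followed by d with FIRST {d}; in J→b b L, the suffix after L is empty, so FOLLOW(L) ⊇ FOLLOW(J) = {b}. Thus FOLLOW(L) = {$, b, d}.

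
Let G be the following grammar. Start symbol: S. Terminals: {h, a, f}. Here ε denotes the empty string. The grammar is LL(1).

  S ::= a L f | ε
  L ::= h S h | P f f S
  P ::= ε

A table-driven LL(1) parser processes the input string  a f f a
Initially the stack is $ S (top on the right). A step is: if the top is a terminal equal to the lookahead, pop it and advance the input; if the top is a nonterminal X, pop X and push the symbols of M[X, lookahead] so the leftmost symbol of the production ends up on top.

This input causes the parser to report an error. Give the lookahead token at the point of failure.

$

     Stack        Input      Action
  1  $ S          a f f a $  expand S ::= a L f
  2  $ f L a      a f f a $  match a
  3  $ f L        f f a $    expand L ::= P f f S
  4  $ f S f f P  f f a $    expand P ::= ε
  5  $ f S f f    f f a $    match f
  6  $ f S f      f a $      match f
  7  $ f S        a $        expand S ::= a L f
  8  $ f f L a    a $        match a
  9  $ f f L      $          error: M[L, $] is empty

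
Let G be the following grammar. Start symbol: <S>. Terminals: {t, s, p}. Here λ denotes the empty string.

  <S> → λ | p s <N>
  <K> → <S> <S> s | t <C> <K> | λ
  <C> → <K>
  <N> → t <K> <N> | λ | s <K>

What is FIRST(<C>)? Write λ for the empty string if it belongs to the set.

FIRST(<S>): from <S>→λ we get {λ}; from <S>→p s <N> we get {p}. So FIRST(<S>) = {λ, p}.
FIRST(<N>): from <N>→t <K> <N> we get {t}; from <N>→λ we get {λ}; from <N>→s <K> we get {s}. So FIRST(<N>) = {λ, s, t}.
FIRST(<K>): from <K>→<S> <S> s we get {p, s}; from <K>→t <C> <K> we get {t}; from <K>→λ we get {λ}. So FIRST(<K>) = {λ, p, s, t}.
FIRST(<C>): from <C>→<K> we get {λ, p, s, t}. So FIRST(<C>) = {λ, p, s, t}.

{λ, p, s, t}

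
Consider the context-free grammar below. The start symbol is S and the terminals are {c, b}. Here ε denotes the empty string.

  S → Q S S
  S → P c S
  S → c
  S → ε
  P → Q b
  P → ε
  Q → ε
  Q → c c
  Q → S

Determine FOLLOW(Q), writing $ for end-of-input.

{$, b, c}

FIRST(S): from S→Q S S we get {ε, b, c}; from S→P c S we get {b, c}; from S→c we get {c}; from S→ε we get {ε}. So FIRST(S) = {ε, b, c}.
FIRST(Q): from Q→ε we get {ε}; from Q→c c we get {c}; from Q→S we get {ε, b, c}. So FIRST(Q) = {ε, b, c}.
FIRST(P): from P→Q b we get {b, c}; from P→ε we get {ε}. So FIRST(P) = {ε, b, c}.
FOLLOW(S) includes $ since S is the start symbol.
FOLLOW(P): in S→P c S, P is followed by c S with FIRST {c}. Thus FOLLOW(P) = {c}.
FOLLOW(S): in S→Q S S (occurrence 1), S is followed by S with FIRST {ε, b, c}; in S→Q S S (occurrence 1), the suffix after S is nullable (adds nothing new); in S→Q S S (occurrence 2), the suffix after S is empty (adds nothing new); in S→P c S, the suffix after S is empty (adds nothing new); in Q→S, the suffix after S is empty, so FOLLOW(S) ⊇ FOLLOW(Q) = {$, b, c}. Thus FOLLOW(S) = {$, b, c}.
FOLLOW(Q): in S→Q S S, Q is followed by S S with FIRST {ε, b, c}; in S→Q S S, the suffix after Q is nullable, so FOLLOW(Q) ⊇ FOLLOW(S) = {$, b, c}; in P→Q b, Q is followed by b with FIRST {b}. Thus FOLLOW(Q) = {$, b, c}.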